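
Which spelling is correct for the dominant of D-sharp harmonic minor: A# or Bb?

A#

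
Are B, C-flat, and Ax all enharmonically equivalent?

B = pitch class 11 and Cb = pitch class 11 and A## = pitch class 11 — the same pitch class, so they are enharmonic equivalents.

Yes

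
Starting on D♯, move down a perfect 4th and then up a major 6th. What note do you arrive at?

F##

A perfect fourth down from D# is A# (letter A, 5 semitones down).
A major sixth up from A# is F## (letter F, 9 semitones up).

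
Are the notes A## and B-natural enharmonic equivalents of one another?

A## is pitch class 11; B is pitch class 11.
All spellings map to pitch class 11, so they are enharmonically equivalent.

Yes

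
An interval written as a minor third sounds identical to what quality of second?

A minor third spans 3 semitones.
A second spanning 3 semitones is augmented (the major second is 2).

augmented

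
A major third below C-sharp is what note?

A third below C lands on the letter A.
A major third spans 4 semitones, so C# moves to pitch class 9. On the letter A that is A.

A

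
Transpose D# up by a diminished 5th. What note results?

D up a perfect fifth is A, so the target letter is A.
From D#, a diminished fifth is 6 semitones up: A.

A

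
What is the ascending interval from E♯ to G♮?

diminished third

Counting letters E–F–G gives a third.
E#→G = 2 semitones, 2 narrower than the major third (4), so diminished.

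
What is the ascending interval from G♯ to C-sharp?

Counting letters G–A–B–C gives a fourth.
G#→C# = 5 semitones, exactly the perfect fourth.

perfect fourth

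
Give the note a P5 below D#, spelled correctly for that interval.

G#

A fifth below D lands on the letter G.
A perfect fifth spans 7 semitones, so D# moves to pitch class 8. On the letter G that is G#.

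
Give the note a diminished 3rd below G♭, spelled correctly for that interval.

A third below G lands on the letter E.
A diminished third spans 2 semitones, so Gb moves to pitch class 4. On the letter E that is E.

E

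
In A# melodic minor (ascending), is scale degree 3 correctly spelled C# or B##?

Each scale degree takes a distinct letter name. Degree 3 of a scale on A must use the letter C.
C# and B## are enharmonically the same pitch, but only C# uses the letter C, so it is the correct spelling here.

C#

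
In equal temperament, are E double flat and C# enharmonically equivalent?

No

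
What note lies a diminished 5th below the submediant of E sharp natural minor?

The submediant of E# natural minor is C#.
A diminished fifth (6 semitones) below C# lands on the letter F, giving F##.

F##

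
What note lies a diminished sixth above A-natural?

A up a major sixth is F#, so the target letter is F.
From A, a diminished sixth is 7 semitones up: Fb.

Fb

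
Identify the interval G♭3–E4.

augmented sixth

The letter names run G→E, a span of 5 letter steps, so the interval is some kind of sixth.
Gb to E is 10 semitones. A major sixth is 9, so 10 makes it augmented.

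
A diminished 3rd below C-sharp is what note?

A##

A third below C lands on the letter A.
A diminished third spans 2 semitones, so C# moves to pitch class 11. On the letter A that is A##.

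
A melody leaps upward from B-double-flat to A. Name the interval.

augmented seventh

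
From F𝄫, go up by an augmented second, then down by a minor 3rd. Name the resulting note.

Eb

An augmented second up from Fbb is Gb (letter G, 3 semitones up).
A minor third down from Gb is Eb (letter E, 3 semitones down).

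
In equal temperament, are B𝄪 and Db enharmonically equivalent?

B## = pitch class 1 and Db = pitch class 1 — the same pitch class, so they are enharmonic equivalents.

Yes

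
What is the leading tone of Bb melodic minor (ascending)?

A

Degree 7 takes the letter 6 steps above B, which is A.
In melodic minor (ascending), degree 7 sits 11 semitones above the tonic. Bb + 11 semitones is pitch class 9, spelled on A as A.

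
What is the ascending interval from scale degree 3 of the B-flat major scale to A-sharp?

augmented fifth

Scale degree 3 of Bb major is D.
D up to A#: letters D→A make it a fifth; 8 semitones makes it augmented.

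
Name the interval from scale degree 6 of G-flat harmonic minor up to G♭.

major third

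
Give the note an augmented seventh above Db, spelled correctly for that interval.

C#

A seventh above D lands on the letter C.
An augmented seventh spans 12 semitones, so Db moves to pitch class 1. On the letter C that is C#.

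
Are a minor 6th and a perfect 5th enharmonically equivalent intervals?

A minor sixth spans 8 semitones; a perfect fifth spans 7.
The spans differ, so they are not enharmonic equivalents.

No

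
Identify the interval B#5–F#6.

Counting letters B–C–D–E–F gives a fifth.
B#→F# = 6 semitones, 1 narrower than the perfect fifth (7), so diminished.

diminished fifth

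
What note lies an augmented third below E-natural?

Cb

E down a major third is C, so the target letter is C.
From E, an augmented third is 5 semitones down: Cb.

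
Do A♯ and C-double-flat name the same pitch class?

Yes

A# is pitch class 10; Cbb is pitch class 10.
All spellings map to pitch class 10, so they are enharmonically equivalent.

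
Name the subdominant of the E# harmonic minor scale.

A#

Degree 4 takes the letter 3 steps above E, which is A.
In harmonic minor, degree 4 sits 5 semitones above the tonic. E# + 5 semitones is pitch class 10, spelled on A as A#.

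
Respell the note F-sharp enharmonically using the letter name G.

Gb

Plain G sits 1 semitone above F#, so on the letter G the same pitch needs a flat: Gb.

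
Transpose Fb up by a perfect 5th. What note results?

Cb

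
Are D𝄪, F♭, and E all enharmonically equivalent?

D## is pitch class 4; Fb is pitch class 4; E is pitch class 4.
All spellings map to pitch class 4, so they are enharmonically equivalent.

Yes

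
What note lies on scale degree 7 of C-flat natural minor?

Bbb

Degree 7 takes the letter 6 steps above C, which is B.
In natural minor, degree 7 sits 10 semitones above the tonic. Cb + 10 semitones is pitch class 9, spelled on B as Bbb.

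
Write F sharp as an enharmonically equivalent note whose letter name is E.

F# is pitch class 6. The letter E alone is pitch class 4.
To reach pitch class 6 from E requires an offset of +2 semitones, i.e. double sharp: E##.

E##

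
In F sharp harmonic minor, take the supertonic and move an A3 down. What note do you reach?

Eb

The supertonic of F# harmonic minor is G#.
An augmented third (5 semitones) below G# lands on the letter E, giving Eb.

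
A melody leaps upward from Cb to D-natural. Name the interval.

augmented second

Counting letters C–D gives a second.
Cb→D = 3 semitones, 1 wider than the major second (2), so augmented.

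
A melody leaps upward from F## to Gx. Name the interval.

major second

The letter names run F→G, a span of 1 letter step, so the interval is some kind of second.
F## to G## is 2 semitones. A major second is 2, so 2 makes it major.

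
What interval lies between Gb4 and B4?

The letter names run G→B, a span of 2 letter steps, so the interval is some kind of third.
Gb to B is 5 semitones. A major third is 4, so 5 makes it augmented.

augmented third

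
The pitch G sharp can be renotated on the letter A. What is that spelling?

G# is pitch class 8. The letter A alone is pitch class 9.
To reach pitch class 8 from A requires an offset of -1 semitone, i.e. flat: Ab.

Ab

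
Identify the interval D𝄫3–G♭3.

augmented fourth

Counting letters D–E–F–G gives a fourth.
Dbb→Gb = 6 semitones, 1 wider than the perfect fourth (5), so augmented.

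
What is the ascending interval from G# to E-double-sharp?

augmented sixth

The letter names run G→E, a span of 5 letter steps, so the interval is some kind of sixth.
G# to E## is 10 semitones. A major sixth is 9, so 10 makes it augmented.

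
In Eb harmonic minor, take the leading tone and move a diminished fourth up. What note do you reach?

The leading tone of Eb harmonic minor is D.
A diminished fourth (4 semitones) above D lands on the letter G, giving Gb.

Gb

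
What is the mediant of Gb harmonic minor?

Degree 3 takes the letter 2 steps above G, which is B.
In harmonic minor, degree 3 sits 3 semitones above the tonic. Gb + 3 semitones is pitch class 9, spelled on B as Bbb.

Bbb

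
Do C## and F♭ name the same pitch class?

No

C## is pitch class 2; Fb is pitch class 4.
The pitch classes differ (2 vs. 4), so they are not enharmonic equivalents.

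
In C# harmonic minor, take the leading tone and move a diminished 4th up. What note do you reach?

E

The leading tone of C# harmonic minor is B#.
A diminished fourth (4 semitones) above B# lands on the letter E, giving E.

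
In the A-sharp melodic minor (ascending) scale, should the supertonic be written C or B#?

B#

Each scale degree takes a distinct letter name. Degree 2 of a scale on A must use the letter B.
B# and C are enharmonically the same pitch, but only B# uses the letter B, so it is the correct spelling here.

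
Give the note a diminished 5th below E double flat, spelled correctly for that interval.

Ab

A fifth below E lands on the letter A.
A diminished fifth spans 6 semitones, so Ebb moves to pitch class 8. On the letter A that is Ab.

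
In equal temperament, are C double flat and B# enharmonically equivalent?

No

Two spellings are enharmonically equivalent only if they share a pitch class.
Here Cbb → 10, B# → 0; 0 ≠ 10, so they are not.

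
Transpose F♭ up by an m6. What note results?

Dbb

A sixth above F lands on the letter D.
A minor sixth spans 8 semitones, so Fb moves to pitch class 0. On the letter D that is Dbb.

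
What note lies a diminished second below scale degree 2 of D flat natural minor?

D#

Scale degree 2 of Db natural minor is Eb.
A diminished second (0 semitones) below Eb lands on the letter D, giving D#.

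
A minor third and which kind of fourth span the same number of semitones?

A minor third spans 3 semitones.
A fourth spanning 3 semitones is doubly diminished (the perfect fourth is 5).

doubly diminished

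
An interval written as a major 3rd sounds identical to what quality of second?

A major third spans 4 semitones.
A second spanning 4 semitones is doubly augmented (the major second is 2).

doubly augmented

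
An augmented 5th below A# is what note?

A fifth below A lands on the letter D.
An augmented fifth spans 8 semitones, so A# moves to pitch class 2. On the letter D that is D.

D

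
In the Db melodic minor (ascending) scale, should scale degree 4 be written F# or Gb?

Gb

Each scale degree takes a distinct letter name. Degree 4 of a scale on D must use the letter G.
Gb and F# are enharmonically the same pitch, but only Gb uses the letter G, so it is the correct spelling here.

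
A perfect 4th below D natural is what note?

A fourth below D lands on the letter A.
A perfect fourth spans 5 semitones, so D moves to pitch class 9. On the letter A that is A.

A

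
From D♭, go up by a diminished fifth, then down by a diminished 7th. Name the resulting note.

A diminished fifth up from Db is Abb (letter A, 6 semitones up).
A diminished seventh down from Abb is Bb (letter B, 9 semitones down).

Bb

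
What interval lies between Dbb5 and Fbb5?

Counting letters D–E–F gives a third.
Dbb→Fbb = 3 semitones, 1 narrower than the major third (4), so minor.

minor third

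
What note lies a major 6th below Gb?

A sixth below G lands on the letter B.
A major sixth spans 9 semitones, so Gb moves to pitch class 9. On the letter B that is Bbb.

Bbb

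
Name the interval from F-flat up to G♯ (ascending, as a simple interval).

Counting letters F–G gives a second.
Fb→G# = 4 semitones, 2 wider than the major second (2), so doubly augmented.

doubly augmented second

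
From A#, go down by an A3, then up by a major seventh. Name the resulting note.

E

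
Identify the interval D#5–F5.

diminished third

The letter names run D→F, a span of 2 letter steps, so the interval is some kind of third.
D# to F is 2 semitones. A major third is 4, so 2 makes it diminished.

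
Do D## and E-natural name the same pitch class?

Yes

D## = pitch class 4 and E = pitch class 4 — the same pitch class, so they are enharmonic equivalents.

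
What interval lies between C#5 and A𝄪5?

Counting letters C–D–E–F–G–A gives a sixth.
C#→A## = 10 semitones, 1 wider than the major sixth (9), so augmented.

augmented sixth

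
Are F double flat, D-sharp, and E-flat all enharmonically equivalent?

Yes

Fbb = pitch class 3 and D# = pitch class 3 and Eb = pitch class 3 — the same pitch class, so they are enharmonic equivalents.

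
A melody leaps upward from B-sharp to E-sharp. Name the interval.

Counting letters B–C–D–E gives a fourth.
B#→E# = 5 semitones, exactly the perfect fourth.

perfect fourth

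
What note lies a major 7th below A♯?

A seventh below A lands on the letter B.
A major seventh spans 11 semitones, so A# moves to pitch class 11. On the letter B that is B.

B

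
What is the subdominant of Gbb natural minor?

Degree 4 takes the letter 3 steps above G, which is C.
In natural minor, degree 4 sits 5 semitones above the tonic. Gbb + 5 semitones is pitch class 10, spelled on C as Cbb.

Cbb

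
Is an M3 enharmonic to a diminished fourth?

Yes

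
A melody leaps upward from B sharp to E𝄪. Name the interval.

augmented fourth

Counting letters B–C–D–E gives a fourth.
B#→E## = 6 semitones, 1 wider than the perfect fourth (5), so augmented.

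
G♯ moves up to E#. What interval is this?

The letter names run G→E, a span of 5 letter steps, so the interval is some kind of sixth.
G# to E# is 9 semitones. A major sixth is 9, so 9 makes it major.

major sixth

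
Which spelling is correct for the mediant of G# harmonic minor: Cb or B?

Each scale degree takes a distinct letter name. Degree 3 of a scale on G must use the letter B.
B and Cb are enharmonically the same pitch, but only B uses the letter B, so it is the correct spelling here.

B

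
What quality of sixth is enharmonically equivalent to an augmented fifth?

An augmented fifth spans 8 semitones.
A sixth spanning 8 semitones is minor (the major sixth is 9).

minor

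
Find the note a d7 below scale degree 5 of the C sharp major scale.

A##

Scale degree 5 of C# major is G#.
A diminished seventh (9 semitones) below G# lands on the letter A, giving A##.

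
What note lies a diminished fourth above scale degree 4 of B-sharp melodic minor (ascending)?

Scale degree 4 of B# melodic minor (ascending) is E#.
A diminished fourth (4 semitones) above E# lands on the letter A, giving A.

A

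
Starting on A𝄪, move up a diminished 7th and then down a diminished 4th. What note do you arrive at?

A diminished seventh up from A## is G# (letter G, 9 semitones up).
A diminished fourth down from G# is D## (letter D, 4 semitones down).

D##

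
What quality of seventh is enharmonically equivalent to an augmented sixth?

minor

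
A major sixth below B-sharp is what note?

A sixth below B lands on the letter D.
A major sixth spans 9 semitones, so B# moves to pitch class 3. On the letter D that is D#.

D#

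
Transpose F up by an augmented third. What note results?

A#

A third above F lands on the letter A.
An augmented third spans 5 semitones, so F moves to pitch class 10. On the letter A that is A#.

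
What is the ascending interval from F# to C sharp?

Counting letters F–G–A–B–C gives a fifth.
F#→C# = 7 semitones, exactly the perfect fifth.

perfect fifth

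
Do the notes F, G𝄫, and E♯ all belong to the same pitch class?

F = pitch class 5 and Gbb = pitch class 5 and E# = pitch class 5 — the same pitch class, so they are enharmonic equivalents.

Yes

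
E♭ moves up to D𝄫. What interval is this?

Counting letters E–F–G–A–B–C–D gives a seventh.
Eb→Dbb = 9 semitones, 2 narrower than the major seventh (11), so diminished.

diminished seventh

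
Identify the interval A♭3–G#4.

augmented seventh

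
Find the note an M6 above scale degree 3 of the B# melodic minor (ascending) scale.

B#

Scale degree 3 of B# melodic minor (ascending) is D#.
A major sixth (9 semitones) above D# lands on the letter B, giving B#.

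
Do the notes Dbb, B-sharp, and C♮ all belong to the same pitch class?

Dbb is pitch class 0; B# is pitch class 0; C is pitch class 0.
All spellings map to pitch class 0, so they are enharmonically equivalent.

Yes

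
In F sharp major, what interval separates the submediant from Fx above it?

major third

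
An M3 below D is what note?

A third below D lands on the letter B.
A major third spans 4 semitones, so D moves to pitch class 10. On the letter B that is Bb.

Bb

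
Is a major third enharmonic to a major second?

No

A major third spans 4 semitones; a major second spans 2.
The spans differ, so they are not enharmonic equivalents.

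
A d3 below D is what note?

B#

D down a major third is Bb, so the target letter is B.
From D, a diminished third is 2 semitones down: B#.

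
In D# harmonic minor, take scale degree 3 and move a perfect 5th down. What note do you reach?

B

Scale degree 3 of D# harmonic minor is F#.
A perfect fifth (7 semitones) below F# lands on the letter B, giving B.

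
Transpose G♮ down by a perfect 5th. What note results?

C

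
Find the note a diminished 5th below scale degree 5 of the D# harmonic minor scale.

Scale degree 5 of D# harmonic minor is A#.
A diminished fifth (6 semitones) below A# lands on the letter D, giving D##.

D##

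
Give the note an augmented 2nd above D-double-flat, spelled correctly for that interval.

A second above D lands on the letter E.
An augmented second spans 3 semitones, so Dbb moves to pitch class 3. On the letter E that is Eb.

Eb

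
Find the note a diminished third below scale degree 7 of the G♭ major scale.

D#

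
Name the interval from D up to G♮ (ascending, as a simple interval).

perfect fourth

Counting letters D–E–F–G gives a fourth.
D→G = 5 semitones, exactly the perfect fourth.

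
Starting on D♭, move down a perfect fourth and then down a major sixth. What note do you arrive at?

A perfect fourth down from Db is Ab (letter A, 5 semitones down).
A major sixth down from Ab is Cb (letter C, 9 semitones down).

Cb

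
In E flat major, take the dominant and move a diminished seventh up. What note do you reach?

Abb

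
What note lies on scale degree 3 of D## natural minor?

F##

The D## natural minor scale runs D## E## F## G## A## B# C##.
Degree 3 is F##.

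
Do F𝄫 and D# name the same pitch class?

Yes

Fbb is pitch class 3; D# is pitch class 3.
All spellings map to pitch class 3, so they are enharmonically equivalent.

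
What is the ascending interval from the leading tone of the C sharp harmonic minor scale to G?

diminished sixth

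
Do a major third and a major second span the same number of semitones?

A major third spans 4 semitones; a major second spans 2.
The spans differ, so they are not enharmonic equivalents.

No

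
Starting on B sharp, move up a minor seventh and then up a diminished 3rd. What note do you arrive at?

C

A minor seventh up from B# is A# (letter A, 10 semitones up).
A diminished third up from A# is C (letter C, 2 semitones up).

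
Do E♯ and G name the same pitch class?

No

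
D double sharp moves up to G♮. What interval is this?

Counting letters D–E–F–G gives a fourth.
D##→G = 3 semitones, 2 narrower than the perfect fourth (5), so doubly diminished.

doubly diminished fourth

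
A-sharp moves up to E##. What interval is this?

augmented fifth

Counting letters A–B–C–D–E gives a fifth.
A#→E## = 8 semitones, 1 wider than the perfect fifth (7), so augmented.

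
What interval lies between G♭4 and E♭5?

major sixth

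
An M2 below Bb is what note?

B down a major second is A, so the target letter is A.
From Bb, a major second is 2 semitones down: Ab.

Ab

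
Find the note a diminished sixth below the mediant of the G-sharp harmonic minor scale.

The mediant of G# harmonic minor is B.
A diminished sixth (7 semitones) below B lands on the letter D, giving D##.

D##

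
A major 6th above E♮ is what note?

C#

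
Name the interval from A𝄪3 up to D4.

doubly diminished fourth

The letter names run A→D, a span of 3 letter steps, so the interval is some kind of fourth.
A## to D is 3 semitones. A perfect fourth is 5, so 3 makes it doubly diminished.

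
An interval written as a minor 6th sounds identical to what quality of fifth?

augmented

A minor sixth spans 8 semitones.
A fifth spanning 8 semitones is augmented (the perfect fifth is 7).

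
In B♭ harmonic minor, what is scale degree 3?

Db

The Bb harmonic minor scale runs Bb C Db Eb F Gb A.
Degree 3 is Db.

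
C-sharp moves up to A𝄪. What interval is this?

augmented sixth

The letter names run C→A, a span of 5 letter steps, so the interval is some kind of sixth.
C# to A## is 10 semitones. A major sixth is 9, so 10 makes it augmented.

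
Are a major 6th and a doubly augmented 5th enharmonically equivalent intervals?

Yes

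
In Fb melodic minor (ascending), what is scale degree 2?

Gb

Degree 2 takes the letter 1 step above F, which is G.
In melodic minor (ascending), degree 2 sits 2 semitones above the tonic. Fb + 2 semitones is pitch class 6, spelled on G as Gb.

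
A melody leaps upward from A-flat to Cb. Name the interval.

Counting letters A–B–C gives a third.
Ab→Cb = 3 semitones, 1 narrower than the major third (4), so minor.

minor third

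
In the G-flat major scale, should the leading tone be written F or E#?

Each scale degree takes a distinct letter name. Degree 7 of a scale on G must use the letter F.
F and E# are enharmonically the same pitch, but only F uses the letter F, so it is the correct spelling here.

F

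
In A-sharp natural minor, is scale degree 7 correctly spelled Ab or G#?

G#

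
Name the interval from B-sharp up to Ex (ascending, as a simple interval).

Counting letters B–C–D–E gives a fourth.
B#→E## = 6 semitones, 1 wider than the perfect fourth (5), so augmented.

augmented fourth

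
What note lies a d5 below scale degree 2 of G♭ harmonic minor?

D

Scale degree 2 of Gb harmonic minor is Ab.
A diminished fifth (6 semitones) below Ab lands on the letter D, giving D.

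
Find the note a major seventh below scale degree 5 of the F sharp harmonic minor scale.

Scale degree 5 of F# harmonic minor is C#.
A major seventh (11 semitones) below C# lands on the letter D, giving D.

D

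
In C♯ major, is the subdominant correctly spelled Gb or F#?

Each scale degree takes a distinct letter name. Degree 4 of a scale on C must use the letter F.
F# and Gb are enharmonically the same pitch, but only F# uses the letter F, so it is the correct spelling here.

F#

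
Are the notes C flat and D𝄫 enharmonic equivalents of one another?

No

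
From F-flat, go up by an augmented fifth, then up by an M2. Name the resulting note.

D

An augmented fifth up from Fb is C (letter C, 8 semitones up).
A major second up from C is D (letter D, 2 semitones up).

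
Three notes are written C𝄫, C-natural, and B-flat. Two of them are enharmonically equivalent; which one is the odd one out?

In 12-tone equal temperament, enharmonic equivalents share a pitch class. Cbb is pitch class 10; C is pitch class 0; Bb is pitch class 10.
Cbb and Bb share pitch class 10, while C is pitch class 0.

C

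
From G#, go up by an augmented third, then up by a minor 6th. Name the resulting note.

G##

An augmented third up from G# is B## (letter B, 5 semitones up).
A minor sixth up from B## is G## (letter G, 8 semitones up).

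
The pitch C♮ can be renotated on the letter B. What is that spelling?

B#

Plain B sits 1 semitone below C, so on the letter B the same pitch needs a sharp: B#.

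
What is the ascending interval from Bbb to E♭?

The letter names run B→E, a span of 3 letter steps, so the interval is some kind of fourth.
Bbb to Eb is 6 semitones. A perfect fourth is 5, so 6 makes it augmented.

augmented fourth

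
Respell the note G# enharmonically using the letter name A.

G# is pitch class 8. The letter A alone is pitch class 9.
To reach pitch class 8 from A requires an offset of -1 semitone, i.e. flat: Ab.

Ab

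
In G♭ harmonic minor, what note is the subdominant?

Cb

The Gb harmonic minor scale runs Gb Ab Bbb Cb Db Ebb F.
Degree 4 is Cb.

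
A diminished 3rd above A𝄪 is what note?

C#

A third above A lands on the letter C.
A diminished third spans 2 semitones, so A## moves to pitch class 1. On the letter C that is C#.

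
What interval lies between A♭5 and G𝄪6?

The letter names run A→G, a span of 6 letter steps, so the interval is some kind of seventh.
Ab to G## is 13 semitones. A major seventh is 11, so 13 makes it doubly augmented.

doubly augmented seventh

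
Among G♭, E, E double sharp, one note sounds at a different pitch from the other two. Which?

In 12-tone equal temperament, enharmonic equivalents share a pitch class. Gb is pitch class 6; E is pitch class 4; E## is pitch class 6.
Gb and E## share pitch class 6, while E is pitch class 4.

E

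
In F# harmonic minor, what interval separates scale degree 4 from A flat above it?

diminished seventh

Scale degree 4 of F# harmonic minor is B.
B up to Ab: letters B→A make it a seventh; 9 semitones makes it diminished.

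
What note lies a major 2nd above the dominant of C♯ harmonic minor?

A#

The dominant of C# harmonic minor is G#.
A major second (2 semitones) above G# lands on the letter A, giving A#.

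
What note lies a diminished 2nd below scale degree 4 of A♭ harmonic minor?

Scale degree 4 of Ab harmonic minor is Db.
A diminished second (0 semitones) below Db lands on the letter C, giving C#.

C#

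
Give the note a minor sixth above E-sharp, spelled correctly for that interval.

C#

A sixth above E lands on the letter C.
A minor sixth spans 8 semitones, so E# moves to pitch class 1. On the letter C that is C#.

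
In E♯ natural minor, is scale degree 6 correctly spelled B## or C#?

Each scale degree takes a distinct letter name. Degree 6 of a scale on E must use the letter C.
C# and B## are enharmonically the same pitch, but only C# uses the letter C, so it is the correct spelling here.

C#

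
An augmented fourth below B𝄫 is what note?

Fbb

A fourth below B lands on the letter F.
An augmented fourth spans 6 semitones, so Bbb moves to pitch class 3. On the letter F that is Fbb.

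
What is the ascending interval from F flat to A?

augmented third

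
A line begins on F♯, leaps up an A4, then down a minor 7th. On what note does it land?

An augmented fourth up from F# is B# (letter B, 6 semitones up).
A minor seventh down from B# is C## (letter C, 10 semitones down).

C##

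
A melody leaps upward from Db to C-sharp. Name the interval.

augmented seventh

Counting letters D–E–F–G–A–B–C gives a seventh.
Db→C# = 12 semitones, 1 wider than the major seventh (11), so augmented.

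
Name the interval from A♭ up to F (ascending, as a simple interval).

major sixth

The letter names run A→F, a span of 5 letter steps, so the interval is some kind of sixth.
Ab to F is 9 semitones. A major sixth is 9, so 9 makes it major.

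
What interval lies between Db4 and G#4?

The letter names run D→G, a span of 3 letter steps, so the interval is some kind of fourth.
Db to G# is 7 semitones. A perfect fourth is 5, so 7 makes it doubly augmented.

doubly augmented fourth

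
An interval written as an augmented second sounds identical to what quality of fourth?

An augmented second spans 3 semitones.
A fourth spanning 3 semitones is doubly diminished (the perfect fourth is 5).

doubly diminished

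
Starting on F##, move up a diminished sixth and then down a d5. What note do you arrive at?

A diminished sixth up from F## is D (letter D, 7 semitones up).
A diminished fifth down from D is G# (letter G, 6 semitones down).

G#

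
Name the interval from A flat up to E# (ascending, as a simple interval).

The letter names run A→E, a span of 4 letter steps, so the interval is some kind of fifth.
Ab to E# is 9 semitones. A perfect fifth is 7, so 9 makes it doubly augmented.

doubly augmented fifth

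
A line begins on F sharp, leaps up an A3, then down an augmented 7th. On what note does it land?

B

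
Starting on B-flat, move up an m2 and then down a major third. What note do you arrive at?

Abb

A minor second up from Bb is Cb (letter C, 1 semitone up).
A major third down from Cb is Abb (letter A, 4 semitones down).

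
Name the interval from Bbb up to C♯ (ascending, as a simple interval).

doubly augmented second

The letter names run B→C, a span of 1 letter step, so the interval is some kind of second.
Bbb to C# is 4 semitones. A major second is 2, so 4 makes it doubly augmented.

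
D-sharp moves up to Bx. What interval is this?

augmented sixth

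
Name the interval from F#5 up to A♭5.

The letter names run F→A, a span of 2 letter steps, so the interval is some kind of third.
F# to Ab is 2 semitones. A major third is 4, so 2 makes it diminished.

diminished third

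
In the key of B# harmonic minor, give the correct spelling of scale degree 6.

G#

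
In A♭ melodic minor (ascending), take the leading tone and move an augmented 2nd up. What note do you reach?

A#

The leading tone of Ab melodic minor (ascending) is G.
An augmented second (3 semitones) above G lands on the letter A, giving A#.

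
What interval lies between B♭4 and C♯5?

augmented second

The letter names run B→C, a span of 1 letter step, so the interval is some kind of second.
Bb to C# is 3 semitones. A major second is 2, so 3 makes it augmented.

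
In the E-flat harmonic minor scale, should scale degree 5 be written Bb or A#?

Each scale degree takes a distinct letter name. Degree 5 of a scale on E must use the letter B.
Bb and A# are enharmonically the same pitch, but only Bb uses the letter B, so it is the correct spelling here.

Bb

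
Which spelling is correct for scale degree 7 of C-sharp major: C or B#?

B#

Each scale degree takes a distinct letter name. Degree 7 of a scale on C must use the letter B.
B# and C are enharmonically the same pitch, but only B# uses the letter B, so it is the correct spelling here.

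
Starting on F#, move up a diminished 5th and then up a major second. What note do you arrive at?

D

A diminished fifth up from F# is C (letter C, 6 semitones up).
A major second up from C is D (letter D, 2 semitones up).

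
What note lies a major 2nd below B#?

B down a major second is A, so the target letter is A.
From B#, a major second is 2 semitones down: A#.

A#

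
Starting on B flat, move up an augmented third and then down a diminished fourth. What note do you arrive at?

An augmented third up from Bb is D# (letter D, 5 semitones up).
A diminished fourth down from D# is A## (letter A, 4 semitones down).

A##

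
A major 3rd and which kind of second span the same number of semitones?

doubly augmented

A major third spans 4 semitones.
A second spanning 4 semitones is doubly augmented (the major second is 2).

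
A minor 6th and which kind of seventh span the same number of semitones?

doubly diminished

A minor sixth spans 8 semitones.
A seventh spanning 8 semitones is doubly diminished (the major seventh is 11).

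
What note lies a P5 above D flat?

A fifth above D lands on the letter A.
A perfect fifth spans 7 semitones, so Db moves to pitch class 8. On the letter A that is Ab.

Ab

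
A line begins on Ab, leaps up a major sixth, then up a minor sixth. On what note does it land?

Db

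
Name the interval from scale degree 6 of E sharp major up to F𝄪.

perfect fourth

Scale degree 6 of E# major is C##.
C## up to F##: letters C→F make it a fourth; 5 semitones makes it perfect.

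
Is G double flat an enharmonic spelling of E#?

Yes

Gbb is pitch class 5; E# is pitch class 5.
All spellings map to pitch class 5, so they are enharmonically equivalent.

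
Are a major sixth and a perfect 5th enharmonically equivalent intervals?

A major sixth spans 9 semitones; a perfect fifth spans 7.
The spans differ, so they are not enharmonic equivalents.

No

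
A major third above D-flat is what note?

A third above D lands on the letter F.
A major third spans 4 semitones, so Db moves to pitch class 5. On the letter F that is F.

F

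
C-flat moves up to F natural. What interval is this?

The letter names run C→F, a span of 3 letter steps, so the interval is some kind of fourth.
Cb to F is 6 semitones. A perfect fourth is 5, so 6 makes it augmented.

augmented fourth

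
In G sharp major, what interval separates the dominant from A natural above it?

The dominant of G# major is D#.
D# up to A: letters D→A make it a fifth; 6 semitones makes it diminished.

diminished fifth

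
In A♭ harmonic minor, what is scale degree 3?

Degree 3 takes the letter 2 steps above A, which is C.
In harmonic minor, degree 3 sits 3 semitones above the tonic. Ab + 3 semitones is pitch class 11, spelled on C as Cb.

Cb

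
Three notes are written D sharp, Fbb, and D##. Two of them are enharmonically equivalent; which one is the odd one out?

In 12-tone equal temperament, enharmonic equivalents share a pitch class. D# is pitch class 3; Fbb is pitch class 3; D## is pitch class 4.
D# and Fbb share pitch class 3, while D## is pitch class 4.

D##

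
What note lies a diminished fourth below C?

G#

C down a perfect fourth is G, so the target letter is G.
From C, a diminished fourth is 4 semitones down: G#.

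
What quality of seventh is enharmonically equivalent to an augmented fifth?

doubly diminished

An augmented fifth spans 8 semitones.
A seventh spanning 8 semitones is doubly diminished (the major seventh is 11).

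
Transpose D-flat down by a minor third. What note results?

D down a major third is Bb, so the target letter is B.
From Db, a minor third is 3 semitones down: Bb.

Bb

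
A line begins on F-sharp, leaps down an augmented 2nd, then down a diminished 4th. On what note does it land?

B

An augmented second down from F# is Eb (letter E, 3 semitones down).
A diminished fourth down from Eb is B (letter B, 4 semitones down).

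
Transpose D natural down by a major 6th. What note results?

D down a major sixth is F, so the target letter is F.
From D, a major sixth is 9 semitones down: F.

F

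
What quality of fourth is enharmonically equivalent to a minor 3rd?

doubly diminished

A minor third spans 3 semitones.
A fourth spanning 3 semitones is doubly diminished (the perfect fourth is 5).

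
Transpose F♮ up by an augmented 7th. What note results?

E#

F up a major seventh is E, so the target letter is E.
From F, an augmented seventh is 12 semitones up: E#.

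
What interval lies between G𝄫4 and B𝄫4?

major third

Counting letters G–A–B gives a third.
Gbb→Bbb = 4 semitones, exactly the major third.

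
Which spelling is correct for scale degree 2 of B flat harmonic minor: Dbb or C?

C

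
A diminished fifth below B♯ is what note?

E##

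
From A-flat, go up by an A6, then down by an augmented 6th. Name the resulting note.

Ab

An augmented sixth up from Ab is F# (letter F, 10 semitones up).
An augmented sixth down from F# is Ab (letter A, 10 semitones down).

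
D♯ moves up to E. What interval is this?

minor second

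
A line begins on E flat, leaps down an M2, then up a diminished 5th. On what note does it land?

Abb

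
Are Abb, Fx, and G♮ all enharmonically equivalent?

Yes

Abb = pitch class 7 and F## = pitch class 7 and G = pitch class 7 — the same pitch class, so they are enharmonic equivalents.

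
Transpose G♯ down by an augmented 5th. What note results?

C

G down a perfect fifth is C, so the target letter is C.
From G#, an augmented fifth is 8 semitones down: C.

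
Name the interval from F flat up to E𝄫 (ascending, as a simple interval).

Counting letters F–G–A–B–C–D–E gives a seventh.
Fb→Ebb = 10 semitones, 1 narrower than the major seventh (11), so minor.

minor seventh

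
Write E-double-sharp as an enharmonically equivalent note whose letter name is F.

Plain F sits 1 semitone below E##, so on the letter F the same pitch needs a sharp: F#.

F#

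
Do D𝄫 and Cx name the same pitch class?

No

Two spellings are enharmonically equivalent only if they share a pitch class.
Here Dbb → 0, C## → 2; 0 ≠ 2, so they are not.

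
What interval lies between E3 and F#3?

Counting letters E–F gives a second.
E→F# = 2 semitones, exactly the major second.

major second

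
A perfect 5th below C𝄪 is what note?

F##

A fifth below C lands on the letter F.
A perfect fifth spans 7 semitones, so C## moves to pitch class 7. On the letter F that is F##.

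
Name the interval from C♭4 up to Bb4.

The letter names run C→B, a span of 6 letter steps, so the interval is some kind of seventh.
Cb to Bb is 11 semitones. A major seventh is 11, so 11 makes it major.

major seventh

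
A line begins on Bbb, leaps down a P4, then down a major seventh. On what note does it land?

Gbb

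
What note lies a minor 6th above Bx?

A sixth above B lands on the letter G.
A minor sixth spans 8 semitones, so B## moves to pitch class 9. On the letter G that is G##.

G##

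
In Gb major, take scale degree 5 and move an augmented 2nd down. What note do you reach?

Cbb

Scale degree 5 of Gb major is Db.
An augmented second (3 semitones) below Db lands on the letter C, giving Cbb.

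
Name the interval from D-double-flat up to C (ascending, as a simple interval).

Counting letters D–E–F–G–A–B–C gives a seventh.
Dbb→C = 12 semitones, 1 wider than the major seventh (11), so augmented.

augmented seventh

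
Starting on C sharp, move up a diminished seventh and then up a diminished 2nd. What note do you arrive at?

Cbb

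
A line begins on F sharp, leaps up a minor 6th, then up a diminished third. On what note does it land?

Fb

A minor sixth up from F# is D (letter D, 8 semitones up).
A diminished third up from D is Fb (letter F, 2 semitones up).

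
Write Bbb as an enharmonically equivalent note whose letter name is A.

A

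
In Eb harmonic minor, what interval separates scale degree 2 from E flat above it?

minor seventh

Scale degree 2 of Eb harmonic minor is F.
F up to Eb: letters F→E make it a seventh; 10 semitones makes it minor.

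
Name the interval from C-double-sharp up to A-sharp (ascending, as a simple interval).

The letter names run C→A, a span of 5 letter steps, so the interval is some kind of sixth.
C## to A# is 8 semitones. A major sixth is 9, so 8 makes it minor.

minor sixth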